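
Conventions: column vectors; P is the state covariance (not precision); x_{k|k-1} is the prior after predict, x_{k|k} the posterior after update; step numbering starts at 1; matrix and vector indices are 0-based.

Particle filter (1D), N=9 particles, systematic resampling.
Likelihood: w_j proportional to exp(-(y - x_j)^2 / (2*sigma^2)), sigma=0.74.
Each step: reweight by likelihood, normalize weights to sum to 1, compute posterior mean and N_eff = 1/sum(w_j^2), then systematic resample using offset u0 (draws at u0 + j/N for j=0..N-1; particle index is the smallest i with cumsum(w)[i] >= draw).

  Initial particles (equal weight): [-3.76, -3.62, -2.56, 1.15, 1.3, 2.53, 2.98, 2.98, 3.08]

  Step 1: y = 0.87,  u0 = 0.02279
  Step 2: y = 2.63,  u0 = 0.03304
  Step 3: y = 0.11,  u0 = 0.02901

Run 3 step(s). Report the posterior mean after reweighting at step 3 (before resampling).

step 1: w=[0.0000, 0.0000, 0.0000, 0.4894, 0.4440, 0.0425, 0.0090, 0.0090, 0.0061]  mean=1.3199  Neff=2.2797  idx=[3, 3, 3, 3, 3, 4, 4, 4, 4]
step 2: w=[0.0919, 0.0919, 0.0919, 0.0919, 0.0919, 0.1351, 0.1351, 0.1351, 0.1351]  mean=1.2311  Neff=8.6768  idx=[0, 1, 2, 3, 5, 5, 6, 7, 8]
step 3: w=[0.1301, 0.1301, 0.1301, 0.1301, 0.0959, 0.0959, 0.0959, 0.0959, 0.0959]  mean=1.2219  Neff=8.7937  idx=[0, 1, 1, 2, 3, 4, 5, 6, 8]

post_mean = 1.2219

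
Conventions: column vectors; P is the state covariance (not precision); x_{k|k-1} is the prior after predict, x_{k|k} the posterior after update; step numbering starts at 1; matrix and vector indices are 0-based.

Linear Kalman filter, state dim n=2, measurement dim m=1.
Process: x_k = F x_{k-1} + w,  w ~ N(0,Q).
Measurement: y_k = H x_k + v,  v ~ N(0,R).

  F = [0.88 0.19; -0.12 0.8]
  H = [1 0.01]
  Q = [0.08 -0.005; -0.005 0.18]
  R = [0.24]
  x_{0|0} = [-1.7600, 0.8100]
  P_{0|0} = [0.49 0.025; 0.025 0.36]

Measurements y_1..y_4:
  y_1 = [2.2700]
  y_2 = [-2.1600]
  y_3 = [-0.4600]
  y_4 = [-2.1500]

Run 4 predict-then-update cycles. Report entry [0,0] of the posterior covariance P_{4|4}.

step 1: x^-=[-1.3949, 0.8592]  P^-=[0.4808 0.0150; 0.0150 0.4127]  S=[0.7212]  K=[0.6669; 0.0265]  nu=[3.6563]  x^+=[1.0436, 0.9562]  P^+=[0.1600 0.0022; 0.0022 0.4121]
step 2: x^-=[1.1001, 0.6397]  P^-=[0.2196 0.0423; 0.0423 0.4456]  S=[0.4605]  K=[0.4778; 0.1015]  nu=[-3.2665]  x^+=[-0.4605, 0.3082]  P^+=[0.1145 0.0199; 0.0199 0.4409]
step 3: x^-=[-0.3467, 0.3018]  P^-=[0.1912 0.0635; 0.0635 0.4600]  S=[0.4325]  K=[0.4436; 0.1575]  nu=[-0.1163]  x^+=[-0.3983, 0.2835]  P^+=[0.1061 0.0333; 0.0333 0.4493]
step 4: x^-=[-0.2966, 0.2746]  P^-=[0.1895 0.0748; 0.0748 0.4627]  S=[0.4311]  K=[0.4414; 0.1842]  nu=[-1.8561]  x^+=[-1.1160, -0.0672]  P^+=[0.1055 0.0397; 0.0397 0.4480]

P_post[0,0] = 0.1055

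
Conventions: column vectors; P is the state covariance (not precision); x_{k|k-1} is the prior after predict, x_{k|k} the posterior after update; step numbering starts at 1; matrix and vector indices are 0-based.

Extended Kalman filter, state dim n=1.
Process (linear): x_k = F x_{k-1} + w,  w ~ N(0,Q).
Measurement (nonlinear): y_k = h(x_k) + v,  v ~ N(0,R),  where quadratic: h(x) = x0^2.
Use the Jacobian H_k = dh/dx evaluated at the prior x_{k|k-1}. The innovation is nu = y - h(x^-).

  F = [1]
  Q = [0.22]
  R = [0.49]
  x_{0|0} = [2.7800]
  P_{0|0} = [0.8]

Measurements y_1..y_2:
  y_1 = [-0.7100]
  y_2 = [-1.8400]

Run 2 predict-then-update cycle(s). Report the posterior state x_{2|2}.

step 1: x^-=[2.7800]  P^-=[1.0200]  H_jac=[5.5600]  S=[32.0219]  K=[0.1771]  nu=[-8.4384]  x^+=[1.2855]  P^+=[0.0156]
step 2: x^-=[1.2855]  P^-=[0.2356]  H_jac=[2.5711]  S=[2.0474]  K=[0.2959]  nu=[-3.4926]  x^+=[0.2522]  P^+=[0.0564]

x_post = [0.2522]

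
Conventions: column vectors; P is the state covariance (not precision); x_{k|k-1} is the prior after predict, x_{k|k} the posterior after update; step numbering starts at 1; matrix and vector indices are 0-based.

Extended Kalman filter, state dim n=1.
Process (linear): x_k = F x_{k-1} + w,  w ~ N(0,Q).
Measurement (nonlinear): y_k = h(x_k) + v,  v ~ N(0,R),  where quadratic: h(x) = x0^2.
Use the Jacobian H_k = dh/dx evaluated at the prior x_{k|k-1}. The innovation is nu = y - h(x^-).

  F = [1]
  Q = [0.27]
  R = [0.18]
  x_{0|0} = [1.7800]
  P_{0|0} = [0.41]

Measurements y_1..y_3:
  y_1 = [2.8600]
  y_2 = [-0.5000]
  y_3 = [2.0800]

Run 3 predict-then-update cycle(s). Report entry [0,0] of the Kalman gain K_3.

step 1: x^-=[1.7800]  P^-=[0.6800]  H_jac=[3.5600]  S=[8.7980]  K=[0.2752]  nu=[-0.3084]  x^+=[1.6951]  P^+=[0.0139]
step 2: x^-=[1.6951]  P^-=[0.2839]  H_jac=[3.3903]  S=[3.4433]  K=[0.2795]  nu=[-3.3735]  x^+=[0.7521]  P^+=[0.0148]
step 3: x^-=[0.7521]  P^-=[0.2848]  H_jac=[1.5042]  S=[0.8245]  K=[0.5197]  nu=[1.5143]  x^+=[1.5391]  P^+=[0.0622]

K[0,0] = 0.5197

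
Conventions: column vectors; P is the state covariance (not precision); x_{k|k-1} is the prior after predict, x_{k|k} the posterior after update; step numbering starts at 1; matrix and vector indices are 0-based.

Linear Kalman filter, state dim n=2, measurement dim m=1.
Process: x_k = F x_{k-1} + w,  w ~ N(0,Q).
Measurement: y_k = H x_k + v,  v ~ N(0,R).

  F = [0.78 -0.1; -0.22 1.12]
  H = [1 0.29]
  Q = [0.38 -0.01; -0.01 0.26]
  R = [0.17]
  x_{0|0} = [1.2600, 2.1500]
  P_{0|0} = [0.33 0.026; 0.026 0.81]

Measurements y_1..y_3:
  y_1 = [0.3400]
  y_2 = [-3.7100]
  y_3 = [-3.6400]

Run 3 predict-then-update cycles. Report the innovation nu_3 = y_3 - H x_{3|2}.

innov = [-1.7989]

step 1: x^-=[0.7678, 2.1308]  P^-=[0.5848 -0.1341; -0.1341 1.2792]  S=[0.7846]  K=[0.6958; 0.3019]  nu=[-1.0457]  x^+=[0.0402, 1.8151]  P^+=[0.2050 -0.2989; -0.2989 1.2077]
step 2: x^-=[-0.1501, 2.0240]  P^-=[0.5634 -0.4481; -0.4481 1.9321]  S=[0.6360]  K=[0.6815; 0.1764]  nu=[-4.1468]  x^+=[-2.9764, 1.2925]  P^+=[0.2680 -0.5246; -0.5246 1.9124]
step 3: x^-=[-2.4508, 2.1024]  P^-=[0.6440 -0.7400; -0.7400 2.9303]  S=[0.6313]  K=[0.6802; 0.1739]  nu=[-1.7989]  x^+=[-3.6745, 1.7895]  P^+=[0.3519 -0.8147; -0.8147 2.9112]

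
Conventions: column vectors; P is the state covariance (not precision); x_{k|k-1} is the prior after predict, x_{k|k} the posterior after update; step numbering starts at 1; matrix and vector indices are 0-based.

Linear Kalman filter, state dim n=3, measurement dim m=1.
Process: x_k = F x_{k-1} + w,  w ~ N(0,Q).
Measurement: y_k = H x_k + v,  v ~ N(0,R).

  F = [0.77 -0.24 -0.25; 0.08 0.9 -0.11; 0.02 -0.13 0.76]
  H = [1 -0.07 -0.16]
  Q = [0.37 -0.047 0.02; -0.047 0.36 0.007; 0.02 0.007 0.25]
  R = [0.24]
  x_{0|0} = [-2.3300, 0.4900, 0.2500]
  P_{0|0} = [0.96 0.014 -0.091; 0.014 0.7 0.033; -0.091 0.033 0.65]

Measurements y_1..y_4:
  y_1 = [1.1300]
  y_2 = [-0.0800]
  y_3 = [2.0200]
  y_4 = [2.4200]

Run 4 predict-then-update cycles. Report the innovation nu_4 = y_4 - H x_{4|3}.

step 1: x^-=[-1.9742, 0.2271, 0.0797]  P^-=[1.0539 -0.1088 -0.1261; -0.1088 0.9381 -0.1099; -0.1261 -0.1099 0.6283]  S=[1.3677]  K=[0.7909; -0.1147; -0.1601]  nu=[3.1328]  x^+=[0.5035, -0.1322, -0.4218]  P^+=[0.1984 0.0153 0.0471; 0.0153 0.9201 -0.1350; 0.0471 -0.1350 0.5933]
step 2: x^-=[0.5249, -0.0323, -0.2933]  P^-=[0.5378 -0.1850 -0.0150; -0.1850 1.1418 -0.2413; -0.0150 -0.2413 0.6363]  S=[0.8249]  K=[0.6705; -0.2744; -0.1211]  nu=[-0.6541]  x^+=[0.0863, 0.1472, -0.2140]  P^+=[0.1669 -0.0333 0.0520; -0.0333 1.0797 -0.2687; 0.0520 -0.2687 0.6242]
step 3: x^-=[0.0847, 0.1629, -0.1801]  P^-=[0.5302 -0.2273 0.0116; -0.2273 1.2907 -0.3561; 0.0116 -0.3561 0.6837]  S=[0.8142]  K=[0.6685; -0.3201; -0.0895]  nu=[1.9179]  x^+=[1.3668, -0.4511, -0.3517]  P^+=[0.1664 -0.0530 0.0603; -0.0530 1.2073 -0.3794; 0.0603 -0.3794 0.6772]
step 4: x^-=[1.2486, -0.2579, -0.1813]  P^-=[0.5314 -0.2456 0.0290; -0.2456 1.4136 -0.4524; 0.0290 -0.4524 0.7387]  S=[0.8122]  K=[0.6697; -0.3351; -0.0708]  nu=[1.1243]  x^+=[2.0016, -0.6347, -0.2610]  P^+=[0.1671 -0.0633 0.0675; -0.0633 1.3224 -0.4717; 0.0675 -0.4717 0.7346]

innov = [1.1243]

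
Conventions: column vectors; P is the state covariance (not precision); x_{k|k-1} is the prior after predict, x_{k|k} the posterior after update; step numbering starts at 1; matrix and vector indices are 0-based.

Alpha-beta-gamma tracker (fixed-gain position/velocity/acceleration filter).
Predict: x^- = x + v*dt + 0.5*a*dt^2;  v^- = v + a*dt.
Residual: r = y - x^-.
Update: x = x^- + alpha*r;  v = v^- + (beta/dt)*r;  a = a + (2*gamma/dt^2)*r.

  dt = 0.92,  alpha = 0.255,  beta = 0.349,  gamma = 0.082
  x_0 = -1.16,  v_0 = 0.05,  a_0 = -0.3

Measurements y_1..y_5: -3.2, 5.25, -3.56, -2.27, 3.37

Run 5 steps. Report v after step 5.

v_post = 0.8024

step 1: x_pred=-1.2410  r=-1.9590  x^+=-1.7405  v^+=-0.9692  a^+=-0.6796
step 2: x_pred=-2.9197  r=8.1697  x^+=-0.8365  v^+=1.5048  a^+=0.9034
step 3: x_pred=0.9303  r=-4.4903  x^+=-0.2147  v^+=0.6325  a^+=0.0334
step 4: x_pred=0.3813  r=-2.6513  x^+=-0.2948  v^+=-0.3425  a^+=-0.4804
step 5: x_pred=-0.8132  r=4.1832  x^+=0.2535  v^+=0.8024  a^+=0.3302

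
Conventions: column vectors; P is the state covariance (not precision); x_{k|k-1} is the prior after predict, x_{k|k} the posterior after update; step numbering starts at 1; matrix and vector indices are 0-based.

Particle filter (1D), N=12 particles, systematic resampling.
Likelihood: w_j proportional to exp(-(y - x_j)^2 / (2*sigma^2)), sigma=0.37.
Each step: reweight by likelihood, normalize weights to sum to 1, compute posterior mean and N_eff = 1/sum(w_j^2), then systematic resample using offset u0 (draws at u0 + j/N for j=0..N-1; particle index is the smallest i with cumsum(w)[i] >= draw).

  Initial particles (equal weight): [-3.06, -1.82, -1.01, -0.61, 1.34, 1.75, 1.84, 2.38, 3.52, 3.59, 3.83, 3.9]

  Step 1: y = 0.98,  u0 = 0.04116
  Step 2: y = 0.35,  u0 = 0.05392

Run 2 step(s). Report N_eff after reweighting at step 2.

N_eff = 9.1320

step 1: w=[0.0000, 0.0000, 0.0000, 0.0001, 0.7732, 0.1424, 0.0833, 0.0010, 0.0000, 0.0000, 0.0000, 0.0000]  mean=1.4408  Neff=1.5998  idx=[4, 4, 4, 4, 4, 4, 4, 4, 4, 5, 5, 6]
step 2: w=[0.1103, 0.1103, 0.1103, 0.1103, 0.1103, 0.1103, 0.1103, 0.1103, 0.1103, 0.0031, 0.0031, 0.0012]  mean=1.3431  Neff=9.1320  idx=[0, 1, 1, 2, 3, 4, 5, 5, 6, 7, 8, 8]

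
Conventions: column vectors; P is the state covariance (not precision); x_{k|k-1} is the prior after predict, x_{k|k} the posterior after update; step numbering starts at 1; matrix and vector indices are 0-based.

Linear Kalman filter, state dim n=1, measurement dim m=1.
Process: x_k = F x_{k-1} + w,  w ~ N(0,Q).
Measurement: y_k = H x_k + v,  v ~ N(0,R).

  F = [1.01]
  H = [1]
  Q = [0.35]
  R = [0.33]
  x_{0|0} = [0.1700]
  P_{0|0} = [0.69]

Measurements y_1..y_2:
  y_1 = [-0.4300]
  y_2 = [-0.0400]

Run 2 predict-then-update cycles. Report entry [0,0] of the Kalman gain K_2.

K[0,0] = 0.6476

step 1: x^-=[0.1717]  P^-=[1.0539]  S=[1.3839]  K=[0.7615]  nu=[-0.6017]  x^+=[-0.2865]  P^+=[0.2513]
step 2: x^-=[-0.2894]  P^-=[0.6064]  S=[0.9364]  K=[0.6476]  nu=[0.2494]  x^+=[-0.1279]  P^+=[0.2137]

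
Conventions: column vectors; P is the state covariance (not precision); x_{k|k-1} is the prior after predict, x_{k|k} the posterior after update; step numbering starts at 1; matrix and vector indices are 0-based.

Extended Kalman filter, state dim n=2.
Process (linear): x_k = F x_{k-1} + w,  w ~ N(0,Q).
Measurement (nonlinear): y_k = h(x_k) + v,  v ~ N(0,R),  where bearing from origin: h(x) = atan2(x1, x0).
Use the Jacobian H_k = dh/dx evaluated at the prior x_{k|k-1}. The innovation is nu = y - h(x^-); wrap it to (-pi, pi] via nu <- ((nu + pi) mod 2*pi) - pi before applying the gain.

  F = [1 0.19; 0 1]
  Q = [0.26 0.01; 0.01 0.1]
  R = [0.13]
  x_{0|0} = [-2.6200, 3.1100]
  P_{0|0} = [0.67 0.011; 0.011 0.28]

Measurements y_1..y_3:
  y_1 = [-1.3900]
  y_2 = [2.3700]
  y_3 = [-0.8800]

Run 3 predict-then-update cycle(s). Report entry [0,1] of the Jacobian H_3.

H_jac[0,1] = -0.1838

step 1: x^-=[-2.0291, 3.1100]  P^-=[0.9443 0.0742; 0.0742 0.3800]  H_jac=[-0.2255 -0.1471]  S=[0.1912]  K=[-1.1711; -0.3800]  nu=[2.7443]  x^+=[-5.2428, 2.0672]  P^+=[0.6821 -0.0109; -0.0109 0.3524]
step 2: x^-=[-4.8501, 2.0672]  P^-=[0.9507 0.0661; 0.0661 0.4524]  H_jac=[-0.0744 -0.1745]  S=[0.1507]  K=[-0.5455; -0.5562]  nu=[-0.3687]  x^+=[-4.6490, 2.2722]  P^+=[0.9058 0.0203; 0.0203 0.4058]
step 3: x^-=[-4.2172, 2.2722]  P^-=[1.1882 0.1074; 0.1074 0.5058]  H_jac=[-0.0990 -0.1838]  S=[0.1626]  K=[-0.8448; -0.6369]  nu=[2.7558]  x^+=[-6.5453, 0.5171]  P^+=[1.0721 0.0199; 0.0199 0.4398]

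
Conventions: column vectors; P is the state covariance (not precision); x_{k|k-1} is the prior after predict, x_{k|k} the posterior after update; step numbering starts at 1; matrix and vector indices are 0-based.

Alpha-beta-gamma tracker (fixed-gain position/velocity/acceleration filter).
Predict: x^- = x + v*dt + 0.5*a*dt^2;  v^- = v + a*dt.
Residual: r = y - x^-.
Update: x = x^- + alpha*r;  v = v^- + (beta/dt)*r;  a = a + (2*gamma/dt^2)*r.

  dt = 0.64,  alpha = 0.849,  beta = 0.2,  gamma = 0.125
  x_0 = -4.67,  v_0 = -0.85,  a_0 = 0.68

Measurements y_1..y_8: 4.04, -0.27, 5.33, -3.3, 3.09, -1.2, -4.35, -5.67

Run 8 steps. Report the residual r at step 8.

step 1: x_pred=-5.0747  r=9.1147  x^+=2.6637  v^+=2.4336  a^+=6.2432
step 2: x_pred=5.4998  r=-5.7698  x^+=0.6012  v^+=4.6261  a^+=2.7216
step 3: x_pred=4.1194  r=1.2106  x^+=5.1472  v^+=6.7463  a^+=3.4605
step 4: x_pred=10.1735  r=-13.4735  x^+=-1.2655  v^+=4.7506  a^+=-4.7631
step 5: x_pred=0.7994  r=2.2906  x^+=2.7441  v^+=2.4180  a^+=-3.3650
step 6: x_pred=3.6025  r=-4.8025  x^+=-0.4748  v^+=-1.2364  a^+=-6.2962
step 7: x_pred=-2.5556  r=-1.7944  x^+=-4.0790  v^+=-5.8267  a^+=-7.3914
step 8: x_pred=-9.3219  r=3.6519  x^+=-6.2214  v^+=-9.4160  a^+=-5.1625

resid = 3.6519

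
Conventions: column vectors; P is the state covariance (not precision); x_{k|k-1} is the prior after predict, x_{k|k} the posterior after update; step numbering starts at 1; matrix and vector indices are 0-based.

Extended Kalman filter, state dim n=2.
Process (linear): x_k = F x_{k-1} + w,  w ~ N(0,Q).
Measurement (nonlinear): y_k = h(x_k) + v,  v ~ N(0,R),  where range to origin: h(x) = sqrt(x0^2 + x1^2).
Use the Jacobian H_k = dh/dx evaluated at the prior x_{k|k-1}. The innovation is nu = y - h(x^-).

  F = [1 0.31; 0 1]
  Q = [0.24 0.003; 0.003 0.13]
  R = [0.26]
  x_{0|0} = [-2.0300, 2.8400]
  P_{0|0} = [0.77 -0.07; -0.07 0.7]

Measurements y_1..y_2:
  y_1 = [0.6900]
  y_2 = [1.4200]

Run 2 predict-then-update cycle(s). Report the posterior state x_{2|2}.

step 1: x^-=[-1.1496, 2.8400]  P^-=[1.0339 0.1500; 0.1500 0.8300]  H_jac=[-0.3752 0.9269]  S=[1.0144]  K=[-0.2454; 0.7030]  nu=[-2.3739]  x^+=[-0.5672, 1.1712]  P^+=[0.9728 0.3250; 0.3250 0.3287]
step 2: x^-=[-0.2041, 1.1712]  P^-=[1.4459 0.4299; 0.4299 0.4587]  H_jac=[-0.1717 0.9852]  S=[0.6024]  K=[0.2910; 0.6277]  nu=[0.2311]  x^+=[-0.1368, 1.3163]  P^+=[1.3949 0.3198; 0.3198 0.2214]

x_post = [-0.1368, 1.3163]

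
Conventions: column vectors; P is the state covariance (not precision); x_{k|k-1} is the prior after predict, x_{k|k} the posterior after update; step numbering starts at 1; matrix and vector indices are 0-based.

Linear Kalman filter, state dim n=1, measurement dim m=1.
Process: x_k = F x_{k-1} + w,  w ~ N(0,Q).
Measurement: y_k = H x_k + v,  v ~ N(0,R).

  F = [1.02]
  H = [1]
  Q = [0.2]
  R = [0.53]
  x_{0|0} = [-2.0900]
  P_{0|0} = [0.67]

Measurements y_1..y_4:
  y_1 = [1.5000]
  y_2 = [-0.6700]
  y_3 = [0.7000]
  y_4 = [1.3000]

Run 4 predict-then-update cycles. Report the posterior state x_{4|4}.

step 1: x^-=[-2.1318]  P^-=[0.8971]  S=[1.4271]  K=[0.6286]  nu=[3.6318]  x^+=[0.1512]  P^+=[0.3332]
step 2: x^-=[0.1542]  P^-=[0.5466]  S=[1.0766]  K=[0.5077]  nu=[-0.8242]  x^+=[-0.2643]  P^+=[0.2691]
step 3: x^-=[-0.2695]  P^-=[0.4800]  S=[1.0100]  K=[0.4752]  nu=[0.9695]  x^+=[0.1912]  P^+=[0.2519]
step 4: x^-=[0.1950]  P^-=[0.4620]  S=[0.9920]  K=[0.4658]  nu=[1.1050]  x^+=[0.7097]  P^+=[0.2468]

x_post = [0.7097]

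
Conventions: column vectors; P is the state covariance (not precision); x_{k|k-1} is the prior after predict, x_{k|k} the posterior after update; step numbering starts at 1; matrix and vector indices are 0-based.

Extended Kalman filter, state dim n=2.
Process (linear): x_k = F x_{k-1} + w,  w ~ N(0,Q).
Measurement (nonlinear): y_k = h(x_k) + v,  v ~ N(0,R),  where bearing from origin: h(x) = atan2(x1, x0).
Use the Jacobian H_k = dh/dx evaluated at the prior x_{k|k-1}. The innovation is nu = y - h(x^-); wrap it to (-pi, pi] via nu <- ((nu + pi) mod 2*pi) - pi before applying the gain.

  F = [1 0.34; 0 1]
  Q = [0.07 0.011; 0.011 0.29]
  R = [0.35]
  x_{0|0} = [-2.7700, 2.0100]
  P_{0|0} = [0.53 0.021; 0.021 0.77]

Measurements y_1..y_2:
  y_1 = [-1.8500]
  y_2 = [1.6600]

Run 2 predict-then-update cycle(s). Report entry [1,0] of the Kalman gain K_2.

K[1,0] = -0.8079

step 1: x^-=[-2.0866, 2.0100]  P^-=[0.7033 0.2938; 0.2938 1.0600]  H_jac=[-0.2395 -0.2486]  S=[0.4908]  K=[-0.4919; -0.6802]  nu=[2.0583]  x^+=[-3.0991, 0.6099]  P^+=[0.5845 0.1296; 0.1296 0.8329]
step 2: x^-=[-2.8918, 0.6099]  P^-=[0.8389 0.4238; 0.4238 1.1229]  H_jac=[-0.0698 -0.3311]  S=[0.4968]  K=[-0.4003; -0.8079]  nu=[-1.2737]  x^+=[-2.3818, 1.6390]  P^+=[0.7593 0.2631; 0.2631 0.7986]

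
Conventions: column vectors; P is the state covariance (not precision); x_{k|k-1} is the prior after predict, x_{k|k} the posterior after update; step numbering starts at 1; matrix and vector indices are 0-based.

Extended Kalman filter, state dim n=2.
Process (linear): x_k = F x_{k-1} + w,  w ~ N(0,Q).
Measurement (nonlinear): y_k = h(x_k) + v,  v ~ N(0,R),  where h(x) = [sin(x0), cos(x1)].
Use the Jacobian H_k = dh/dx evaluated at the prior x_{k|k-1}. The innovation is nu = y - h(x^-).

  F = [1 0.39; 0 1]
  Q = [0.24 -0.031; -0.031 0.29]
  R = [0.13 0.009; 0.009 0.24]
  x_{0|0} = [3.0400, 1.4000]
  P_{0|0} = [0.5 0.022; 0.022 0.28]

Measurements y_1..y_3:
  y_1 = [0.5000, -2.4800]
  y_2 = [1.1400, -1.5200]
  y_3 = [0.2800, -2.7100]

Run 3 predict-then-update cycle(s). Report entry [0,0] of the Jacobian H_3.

H_jac[0,0] = -0.9479

step 1: x^-=[3.5860, 1.4000]  P^-=[0.7997 0.1002; 0.1002 0.5700]  H_jac=[-0.9029 0.0000; 0.0000 -0.9854]  S=[0.7819 0.0982; 0.0982 0.7935]  K=[-0.9221 -0.0104; -0.0273 -0.7045]  nu=[0.9299, -2.6500]  x^+=[2.7560, 3.2415]  P^+=[0.1329 0.0109; 0.0109 0.1718]
step 2: x^-=[4.0202, 3.2415]  P^-=[0.4076 0.0470; 0.0470 0.4618]  H_jac=[-0.6383 0.0000; 0.0000 0.0997]  S=[0.2960 0.0060; 0.0060 0.2446]  K=[-0.8795 0.0408; -0.1051 0.1909]  nu=[1.9098, -0.5250]  x^+=[2.3190, 2.9405]  P^+=[0.1786 0.0187; 0.0187 0.4499]
step 3: x^-=[3.4658, 2.9405]  P^-=[0.5016 0.1632; 0.1632 0.7399]  H_jac=[-0.9479 0.0000; 0.0000 -0.1997]  S=[0.5807 0.0399; 0.0399 0.2695]  K=[-0.8188 0.0003; -0.2310 -0.5141]  nu=[0.5985, -1.7301]  x^+=[2.9752, 3.6917]  P^+=[0.1123 0.0366; 0.0366 0.6282]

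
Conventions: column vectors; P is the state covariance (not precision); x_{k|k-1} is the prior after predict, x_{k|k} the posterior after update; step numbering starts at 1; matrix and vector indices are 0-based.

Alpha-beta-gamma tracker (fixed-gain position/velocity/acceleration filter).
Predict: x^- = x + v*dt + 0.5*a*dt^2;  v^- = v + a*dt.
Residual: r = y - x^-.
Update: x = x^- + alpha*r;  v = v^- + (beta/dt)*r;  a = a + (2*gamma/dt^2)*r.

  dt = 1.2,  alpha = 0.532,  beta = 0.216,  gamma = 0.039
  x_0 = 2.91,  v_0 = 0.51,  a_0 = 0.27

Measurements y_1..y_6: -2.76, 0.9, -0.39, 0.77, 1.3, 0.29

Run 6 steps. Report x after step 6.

step 1: x_pred=3.7164  r=-6.4764  x^+=0.2710  v^+=-0.3318  a^+=-0.0808
step 2: x_pred=-0.1853  r=1.0853  x^+=0.3921  v^+=-0.2334  a^+=-0.0220
step 3: x_pred=0.0962  r=-0.4862  x^+=-0.1625  v^+=-0.3473  a^+=-0.0484
step 4: x_pred=-0.6140  r=1.3840  x^+=0.1223  v^+=-0.1562  a^+=0.0266
step 5: x_pred=-0.0460  r=1.3460  x^+=0.6701  v^+=0.1180  a^+=0.0995
step 6: x_pred=0.8834  r=-0.5934  x^+=0.5677  v^+=0.1307  a^+=0.0674

x_post = 0.5677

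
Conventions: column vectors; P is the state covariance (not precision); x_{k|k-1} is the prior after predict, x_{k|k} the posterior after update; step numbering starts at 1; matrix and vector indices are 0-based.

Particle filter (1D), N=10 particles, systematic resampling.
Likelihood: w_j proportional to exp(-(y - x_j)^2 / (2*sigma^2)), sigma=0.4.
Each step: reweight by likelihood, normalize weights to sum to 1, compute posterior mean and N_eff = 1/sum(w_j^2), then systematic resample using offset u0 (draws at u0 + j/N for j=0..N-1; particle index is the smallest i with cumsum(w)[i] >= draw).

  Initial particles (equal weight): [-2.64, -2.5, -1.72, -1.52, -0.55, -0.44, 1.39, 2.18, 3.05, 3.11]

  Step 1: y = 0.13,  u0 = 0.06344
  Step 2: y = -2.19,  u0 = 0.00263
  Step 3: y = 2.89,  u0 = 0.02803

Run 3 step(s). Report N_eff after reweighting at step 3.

step 1: w=[0.0000, 0.0000, 0.0000, 0.0003, 0.3895, 0.5986, 0.0116, 0.0000, 0.0000, 0.0000]  mean=-0.4621  Neff=1.9603  idx=[4, 4, 4, 4, 5, 5, 5, 5, 5, 5]
step 2: w=[0.1703, 0.1703, 0.1703, 0.1703, 0.0531, 0.0531, 0.0531, 0.0531, 0.0531, 0.0531]  mean=-0.5149  Neff=7.5202  idx=[0, 0, 1, 1, 2, 2, 3, 4, 6, 8]
step 3: w=[0.0265, 0.0265, 0.0265, 0.0265, 0.0265, 0.0265, 0.0265, 0.2715, 0.2715, 0.2715]  mean=-0.4604  Neff=4.4232  idx=[1, 4, 7, 7, 7, 8, 8, 8, 9, 9]

N_eff = 4.4232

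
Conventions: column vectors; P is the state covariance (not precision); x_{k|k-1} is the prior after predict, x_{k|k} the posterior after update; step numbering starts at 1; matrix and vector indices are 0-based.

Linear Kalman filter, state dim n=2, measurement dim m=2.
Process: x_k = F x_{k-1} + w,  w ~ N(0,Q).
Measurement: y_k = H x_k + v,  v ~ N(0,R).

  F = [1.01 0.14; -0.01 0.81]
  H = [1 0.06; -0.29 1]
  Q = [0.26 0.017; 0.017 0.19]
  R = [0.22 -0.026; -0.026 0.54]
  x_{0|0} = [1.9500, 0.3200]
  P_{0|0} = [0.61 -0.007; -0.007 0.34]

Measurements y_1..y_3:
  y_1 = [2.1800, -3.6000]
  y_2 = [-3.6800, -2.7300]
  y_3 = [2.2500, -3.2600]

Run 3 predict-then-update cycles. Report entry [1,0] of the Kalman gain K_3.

K[1,0] = 0.1508

step 1: x^-=[2.0143, 0.2397]  P^-=[0.8869 0.0437; 0.0437 0.4132]  S=[1.1137 -0.2155; -0.2155 1.0025]  K=[0.7904 -0.0431; 0.1448 0.4307]  nu=[0.1513, -3.2556]  x^+=[2.2742, -1.1406]  P^+=[0.1746 0.0068; 0.0068 0.2308]
step 2: x^-=[2.1372, -0.9466]  P^-=[0.4446 0.0470; 0.0470 0.3413]  S=[0.6714 -0.0883; -0.0883 0.8915]  K=[0.6629 -0.0263; 0.1508 0.3825]  nu=[-5.7604, -1.1636]  x^+=[-1.6505, -2.2602]  P^+=[0.1459 0.0109; 0.0109 0.2058]
step 3: x^-=[-1.9835, -1.8143]  P^-=[0.4159 0.0477; 0.0477 0.3249]  S=[0.6428 -0.0802; -0.0802 0.8722]  K=[0.6485 -0.0239; 0.1508 0.3705]  nu=[4.3423, -2.0210]  x^+=[0.8808, -1.9080]  P^+=[0.1426 0.0116; 0.0116 0.1995]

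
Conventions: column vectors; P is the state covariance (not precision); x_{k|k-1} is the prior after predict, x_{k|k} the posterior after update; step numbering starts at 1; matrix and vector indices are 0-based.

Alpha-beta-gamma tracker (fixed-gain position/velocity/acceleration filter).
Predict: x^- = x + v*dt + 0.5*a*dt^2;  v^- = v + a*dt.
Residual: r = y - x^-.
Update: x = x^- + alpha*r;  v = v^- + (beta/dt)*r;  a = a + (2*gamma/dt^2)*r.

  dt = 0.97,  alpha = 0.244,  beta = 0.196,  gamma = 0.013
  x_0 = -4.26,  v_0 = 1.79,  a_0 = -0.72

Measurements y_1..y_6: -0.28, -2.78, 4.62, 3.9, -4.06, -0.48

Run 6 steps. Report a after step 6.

step 1: x_pred=-2.8624  r=2.5824  x^+=-2.2323  v^+=1.6134  a^+=-0.6486
step 2: x_pred=-0.9725  r=-1.8075  x^+=-1.4135  v^+=0.6190  a^+=-0.6986
step 3: x_pred=-1.1417  r=5.7617  x^+=0.2641  v^+=1.1056  a^+=-0.5394
step 4: x_pred=1.0828  r=2.8172  x^+=1.7702  v^+=1.1516  a^+=-0.4615
step 5: x_pred=2.6702  r=-6.7302  x^+=1.0280  v^+=-0.6559  a^+=-0.6475
step 6: x_pred=0.0871  r=-0.5671  x^+=-0.0513  v^+=-1.3986  a^+=-0.6632

a_post = -0.6632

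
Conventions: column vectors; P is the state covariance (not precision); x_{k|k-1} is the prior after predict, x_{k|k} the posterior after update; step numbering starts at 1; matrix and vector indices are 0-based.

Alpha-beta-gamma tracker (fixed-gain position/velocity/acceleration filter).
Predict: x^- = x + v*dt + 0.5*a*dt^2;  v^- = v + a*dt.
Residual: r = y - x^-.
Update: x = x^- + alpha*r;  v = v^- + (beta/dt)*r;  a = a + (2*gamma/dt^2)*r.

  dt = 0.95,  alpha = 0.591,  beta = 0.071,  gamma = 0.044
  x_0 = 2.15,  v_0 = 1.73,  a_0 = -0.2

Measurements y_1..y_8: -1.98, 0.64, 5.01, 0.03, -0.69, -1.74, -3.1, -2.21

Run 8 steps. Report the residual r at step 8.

step 1: x_pred=3.7032  r=-5.6832  x^+=0.3444  v^+=1.1153  a^+=-0.7542
step 2: x_pred=1.0636  r=-0.4236  x^+=0.8133  v^+=0.3671  a^+=-0.7955
step 3: x_pred=0.8031  r=4.2069  x^+=3.2894  v^+=-0.0741  a^+=-0.3853
step 4: x_pred=3.0451  r=-3.0151  x^+=1.2632  v^+=-0.6655  a^+=-0.6793
step 5: x_pred=0.3245  r=-1.0145  x^+=-0.2751  v^+=-1.3866  a^+=-0.7782
step 6: x_pred=-1.9435  r=0.2035  x^+=-1.8232  v^+=-2.1106  a^+=-0.7583
step 7: x_pred=-4.1705  r=1.0705  x^+=-3.5378  v^+=-2.7510  a^+=-0.6539
step 8: x_pred=-6.4464  r=4.2364  x^+=-3.9427  v^+=-3.0557  a^+=-0.2409

resid = 4.2364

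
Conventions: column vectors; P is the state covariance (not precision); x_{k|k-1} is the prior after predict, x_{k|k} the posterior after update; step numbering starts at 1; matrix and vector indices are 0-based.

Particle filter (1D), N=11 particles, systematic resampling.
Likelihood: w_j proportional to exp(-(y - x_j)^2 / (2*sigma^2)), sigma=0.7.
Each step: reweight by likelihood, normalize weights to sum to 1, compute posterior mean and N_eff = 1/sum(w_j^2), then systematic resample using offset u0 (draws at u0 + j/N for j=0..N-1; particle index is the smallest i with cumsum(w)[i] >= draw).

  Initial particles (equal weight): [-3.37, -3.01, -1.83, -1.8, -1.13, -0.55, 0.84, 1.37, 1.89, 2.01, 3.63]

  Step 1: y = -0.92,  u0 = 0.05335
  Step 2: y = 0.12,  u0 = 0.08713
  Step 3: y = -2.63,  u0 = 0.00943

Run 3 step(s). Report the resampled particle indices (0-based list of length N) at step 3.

step 1: w=[0.0008, 0.0042, 0.1551, 0.1638, 0.3451, 0.3139, 0.0153, 0.0017, 0.0001, 0.0001, 0.0000]  mean=-1.1409  Neff=3.7210  idx=[2, 2, 3, 4, 4, 4, 4, 5, 5, 5, 5]
step 2: w=[0.0061, 0.0061, 0.0068, 0.0596, 0.0596, 0.0596, 0.0596, 0.1857, 0.1857, 0.1857, 0.1857]  mean=-0.7123  Neff=6.5697  idx=[4, 5, 7, 7, 8, 8, 9, 9, 10, 10, 10]
step 3: w=[0.3245, 0.3245, 0.0390, 0.0390, 0.0390, 0.0390, 0.0390, 0.0390, 0.0390, 0.0390, 0.0390]  mean=-0.9264  Neff=4.4584  idx=[0, 0, 0, 0, 1, 1, 1, 1, 4, 6, 8]

resampled_idx = [0, 0, 0, 0, 1, 1, 1, 1, 4, 6, 8]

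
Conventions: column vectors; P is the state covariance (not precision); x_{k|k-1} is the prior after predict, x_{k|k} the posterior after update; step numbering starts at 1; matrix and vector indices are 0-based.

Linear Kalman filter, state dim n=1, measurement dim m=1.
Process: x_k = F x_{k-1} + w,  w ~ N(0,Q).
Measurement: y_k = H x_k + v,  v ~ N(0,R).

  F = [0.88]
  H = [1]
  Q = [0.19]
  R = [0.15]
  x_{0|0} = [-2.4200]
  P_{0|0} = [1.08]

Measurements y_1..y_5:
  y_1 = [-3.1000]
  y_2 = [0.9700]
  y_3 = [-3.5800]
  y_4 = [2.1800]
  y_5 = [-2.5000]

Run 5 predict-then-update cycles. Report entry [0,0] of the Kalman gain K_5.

K[0,0] = 0.6378

step 1: x^-=[-2.1296]  P^-=[1.0264]  S=[1.1764]  K=[0.8725]  nu=[-0.9704]  x^+=[-2.9763]  P^+=[0.1309]
step 2: x^-=[-2.6191]  P^-=[0.2913]  S=[0.4413]  K=[0.6601]  nu=[3.5891]  x^+=[-0.2498]  P^+=[0.0990]
step 3: x^-=[-0.2198]  P^-=[0.2667]  S=[0.4167]  K=[0.6400]  nu=[-3.3602]  x^+=[-2.3704]  P^+=[0.0960]
step 4: x^-=[-2.0859]  P^-=[0.2643]  S=[0.4143]  K=[0.6380]  nu=[4.2659]  x^+=[0.6357]  P^+=[0.0957]
step 5: x^-=[0.5594]  P^-=[0.2641]  S=[0.4141]  K=[0.6378]  nu=[-3.0594]  x^+=[-1.3918]  P^+=[0.0957]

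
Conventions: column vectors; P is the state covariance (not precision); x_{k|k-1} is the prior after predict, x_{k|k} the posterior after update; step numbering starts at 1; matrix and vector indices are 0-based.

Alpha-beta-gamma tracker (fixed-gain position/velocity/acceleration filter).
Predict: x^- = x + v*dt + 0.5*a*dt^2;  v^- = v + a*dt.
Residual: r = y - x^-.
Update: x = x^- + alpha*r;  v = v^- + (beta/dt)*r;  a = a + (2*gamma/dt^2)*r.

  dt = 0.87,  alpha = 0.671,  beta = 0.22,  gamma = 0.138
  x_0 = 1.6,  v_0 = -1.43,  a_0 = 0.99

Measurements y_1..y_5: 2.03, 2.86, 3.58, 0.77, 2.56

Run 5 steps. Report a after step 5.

a_post = -1.3915

step 1: x_pred=0.7306  r=1.2994  x^+=1.6025  v^+=-0.2401  a^+=1.4638
step 2: x_pred=1.9476  r=0.9124  x^+=2.5598  v^+=1.2642  a^+=1.7965
step 3: x_pred=4.3395  r=-0.7595  x^+=3.8299  v^+=2.6351  a^+=1.5196
step 4: x_pred=6.6975  r=-5.9275  x^+=2.7201  v^+=2.4582  a^+=-0.6418
step 5: x_pred=4.6159  r=-2.0559  x^+=3.2364  v^+=1.3799  a^+=-1.3915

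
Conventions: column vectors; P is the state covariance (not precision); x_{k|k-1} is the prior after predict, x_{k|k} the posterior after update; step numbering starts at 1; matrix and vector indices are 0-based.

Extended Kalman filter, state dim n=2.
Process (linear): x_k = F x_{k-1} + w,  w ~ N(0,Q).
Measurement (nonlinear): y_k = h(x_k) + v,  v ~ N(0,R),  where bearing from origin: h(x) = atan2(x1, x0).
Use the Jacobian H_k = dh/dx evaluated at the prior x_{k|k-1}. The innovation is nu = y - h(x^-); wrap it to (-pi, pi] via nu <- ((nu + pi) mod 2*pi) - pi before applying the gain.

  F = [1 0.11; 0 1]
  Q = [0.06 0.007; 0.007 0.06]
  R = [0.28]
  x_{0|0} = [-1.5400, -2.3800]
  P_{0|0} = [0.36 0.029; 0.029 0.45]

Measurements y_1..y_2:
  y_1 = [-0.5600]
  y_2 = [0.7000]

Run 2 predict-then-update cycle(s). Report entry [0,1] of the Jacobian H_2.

step 1: x^-=[-1.8018, -2.3800]  P^-=[0.4318 0.0855; 0.0855 0.5100]  H_jac=[0.2671 -0.2022]  S=[0.3224]  K=[0.3041; -0.2490]  nu=[1.6588]  x^+=[-1.2974, -2.7931]  P^+=[0.4020 0.1099; 0.1099 0.4900]
step 2: x^-=[-1.6046, -2.7931]  P^-=[0.4921 0.1708; 0.1708 0.5500]  H_jac=[0.2692 -0.1546]  S=[0.3146]  K=[0.3371; -0.1242]  nu=[2.7923]  x^+=[-0.6633, -3.1399]  P^+=[0.4564 0.1840; 0.1840 0.5452]

H_jac[0,1] = -0.1546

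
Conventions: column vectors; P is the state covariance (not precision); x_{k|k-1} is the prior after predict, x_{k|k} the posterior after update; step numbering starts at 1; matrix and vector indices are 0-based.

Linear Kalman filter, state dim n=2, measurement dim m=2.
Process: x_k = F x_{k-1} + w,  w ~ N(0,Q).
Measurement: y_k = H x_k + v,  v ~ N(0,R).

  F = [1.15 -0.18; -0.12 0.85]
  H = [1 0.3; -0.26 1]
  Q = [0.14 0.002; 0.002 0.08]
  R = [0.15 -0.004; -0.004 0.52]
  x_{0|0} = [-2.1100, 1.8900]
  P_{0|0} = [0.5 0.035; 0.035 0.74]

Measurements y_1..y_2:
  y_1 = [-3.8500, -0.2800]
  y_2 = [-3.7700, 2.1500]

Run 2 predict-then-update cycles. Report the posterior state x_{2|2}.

x_post = [-4.0733, 0.7244]

step 1: x^-=[-2.7667, 1.8597]  P^-=[0.8107 -0.1453; -0.1453 0.6147]  S=[0.9289 -0.1643; -0.1643 1.2650]  K=[0.7943 -0.1783; 0.1365 0.5335]  nu=[-1.6412, -2.8590]  x^+=[-3.5607, 0.1103]  P^+=[0.1379 -0.0600; -0.0600 0.2613]
step 2: x^-=[-4.1146, 0.5211]  P^-=[0.3557 -0.1170; -0.1170 0.2830]  S=[0.4609 -0.1194; -0.1194 0.8879]  K=[0.6572 -0.1475; 0.0226 0.3560]  nu=[0.1883, 0.5591]  x^+=[-4.0733, 0.7244]  P^+=[0.1141 -0.0497; -0.0497 0.1721]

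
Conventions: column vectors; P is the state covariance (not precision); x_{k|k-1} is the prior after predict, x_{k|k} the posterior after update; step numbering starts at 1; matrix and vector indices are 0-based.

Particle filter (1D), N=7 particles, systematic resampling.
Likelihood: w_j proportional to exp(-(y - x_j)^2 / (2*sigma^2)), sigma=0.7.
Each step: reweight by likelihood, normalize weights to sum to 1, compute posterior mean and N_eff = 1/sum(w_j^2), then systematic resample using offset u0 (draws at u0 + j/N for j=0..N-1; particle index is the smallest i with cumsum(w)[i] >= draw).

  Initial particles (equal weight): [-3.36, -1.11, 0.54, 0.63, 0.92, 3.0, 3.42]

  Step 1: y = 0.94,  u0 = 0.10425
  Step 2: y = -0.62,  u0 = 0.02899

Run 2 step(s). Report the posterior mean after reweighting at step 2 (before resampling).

step 1: w=[0.0000, 0.0049, 0.3051, 0.3256, 0.3590, 0.0047, 0.0007]  mean=0.7112  Neff=3.0487  idx=[2, 2, 3, 3, 4, 4, 4]
step 2: w=[0.2148, 0.2148, 0.1721, 0.1721, 0.0754, 0.0754, 0.0754]  mean=0.6569  Neff=5.9322  idx=[0, 0, 1, 2, 2, 3, 5]

post_mean = 0.6569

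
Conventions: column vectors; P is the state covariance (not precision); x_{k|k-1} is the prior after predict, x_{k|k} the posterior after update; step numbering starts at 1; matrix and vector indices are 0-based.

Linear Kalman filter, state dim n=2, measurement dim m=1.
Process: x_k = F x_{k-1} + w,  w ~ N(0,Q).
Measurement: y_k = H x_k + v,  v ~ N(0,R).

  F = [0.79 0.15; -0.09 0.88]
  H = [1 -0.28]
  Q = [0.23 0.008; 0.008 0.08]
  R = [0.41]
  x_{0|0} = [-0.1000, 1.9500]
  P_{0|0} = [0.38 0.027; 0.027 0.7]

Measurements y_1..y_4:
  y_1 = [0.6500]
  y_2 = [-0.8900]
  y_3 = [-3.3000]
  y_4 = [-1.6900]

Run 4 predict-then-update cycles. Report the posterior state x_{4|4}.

step 1: x^-=[0.2135, 1.7250]  P^-=[0.4893 0.0918; 0.0918 0.6209]  S=[0.8966]  K=[0.5171; -0.0915]  nu=[0.9195]  x^+=[0.6890, 1.6408]  P^+=[0.2496 0.1342; 0.1342 0.6134]
step 2: x^-=[0.7904, 1.3819]  P^-=[0.4314 0.1627; 0.1627 0.5358]  S=[0.7923]  K=[0.4870; 0.0160]  nu=[-1.2935]  x^+=[0.1605, 1.3612]  P^+=[0.2435 0.1565; 0.1565 0.5356]
step 3: x^-=[0.3310, 1.1834]  P^-=[0.4311 0.1681; 0.1681 0.4719]  S=[0.7840]  K=[0.4899; 0.0459]  nu=[-3.2996]  x^+=[-1.2854, 1.0321]  P^+=[0.2430 0.1505; 0.1505 0.4703]
step 4: x^-=[-0.8607, 1.0239]  P^-=[0.4279 0.1554; 0.1554 0.4223]  S=[0.7840]  K=[0.4903; 0.0474]  nu=[-0.5426]  x^+=[-1.1267, 0.9982]  P^+=[0.2394 0.1372; 0.1372 0.4205]

x_post = [-1.1267, 0.9982]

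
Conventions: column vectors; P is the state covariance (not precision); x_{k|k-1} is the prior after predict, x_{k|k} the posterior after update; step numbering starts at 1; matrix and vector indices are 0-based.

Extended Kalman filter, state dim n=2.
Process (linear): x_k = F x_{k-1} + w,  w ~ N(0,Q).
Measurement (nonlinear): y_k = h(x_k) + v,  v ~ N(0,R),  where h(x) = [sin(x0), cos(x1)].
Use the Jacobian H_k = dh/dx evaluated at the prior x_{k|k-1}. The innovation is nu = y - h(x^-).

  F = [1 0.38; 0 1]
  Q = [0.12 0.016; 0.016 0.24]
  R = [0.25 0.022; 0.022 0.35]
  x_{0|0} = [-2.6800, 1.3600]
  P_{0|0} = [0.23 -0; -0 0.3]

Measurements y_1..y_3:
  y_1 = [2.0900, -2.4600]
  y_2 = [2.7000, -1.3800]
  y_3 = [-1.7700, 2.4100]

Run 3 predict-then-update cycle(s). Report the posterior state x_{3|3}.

x_post = [-2.6048, 0.8126]

step 1: x^-=[-2.1632, 1.3600]  P^-=[0.3933 0.1300; 0.1300 0.5400]  H_jac=[-0.5584 0.0000; 0.0000 -0.9779]  S=[0.3726 0.0930; 0.0930 0.8664]  K=[-0.5680 -0.0858; -0.0439 -0.6048]  nu=[2.9196, -2.6692]  x^+=[-3.5925, 2.8462]  P^+=[0.2577 0.0435; 0.0435 0.2175]
step 2: x^-=[-2.5109, 2.8462]  P^-=[0.4421 0.1421; 0.1421 0.4575]  H_jac=[-0.8076 0.0000; 0.0000 -0.2911]  S=[0.5384 0.0554; 0.0554 0.3888]  K=[-0.6620 -0.0121; -0.1806 -0.3168]  nu=[3.2897, -0.4233]  x^+=[-4.6836, 2.3863]  P^+=[0.2052 0.0645; 0.0645 0.3945]
step 3: x^-=[-3.7768, 2.3863]  P^-=[0.4313 0.2305; 0.2305 0.6345]  H_jac=[-0.8050 0.0000; 0.0000 -0.6855]  S=[0.5294 0.1492; 0.1492 0.6482]  K=[-0.6277 -0.0993; -0.1725 -0.6314]  nu=[-2.3633, 3.1381]  x^+=[-2.6048, 0.8126]  P^+=[0.1977 0.0708; 0.0708 0.3279]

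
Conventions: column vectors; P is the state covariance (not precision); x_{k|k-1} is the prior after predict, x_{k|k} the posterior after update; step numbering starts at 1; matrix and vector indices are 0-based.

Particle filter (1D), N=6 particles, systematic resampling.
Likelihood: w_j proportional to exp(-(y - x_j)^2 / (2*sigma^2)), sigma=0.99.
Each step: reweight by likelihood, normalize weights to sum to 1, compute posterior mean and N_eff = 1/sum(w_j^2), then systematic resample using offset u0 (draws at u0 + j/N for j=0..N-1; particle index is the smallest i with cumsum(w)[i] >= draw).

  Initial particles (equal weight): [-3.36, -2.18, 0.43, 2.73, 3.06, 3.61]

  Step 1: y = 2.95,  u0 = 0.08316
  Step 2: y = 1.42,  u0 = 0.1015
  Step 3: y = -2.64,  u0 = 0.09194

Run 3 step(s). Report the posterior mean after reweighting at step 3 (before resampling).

step 1: w=[0.0000, 0.0000, 0.0139, 0.3473, 0.3538, 0.2850]  mean=3.0655  Neff=3.0565  idx=[3, 3, 4, 4, 5, 5]
step 2: w=[0.2753, 0.2753, 0.1675, 0.1675, 0.0572, 0.0572]  mean=2.9412  Neff=4.6679  idx=[0, 0, 1, 2, 3, 4]
step 3: w=[0.3016, 0.3016, 0.3016, 0.0468, 0.0468, 0.0016]  mean=2.7623  Neff=3.6066  idx=[0, 0, 1, 1, 2, 3]

post_mean = 2.7623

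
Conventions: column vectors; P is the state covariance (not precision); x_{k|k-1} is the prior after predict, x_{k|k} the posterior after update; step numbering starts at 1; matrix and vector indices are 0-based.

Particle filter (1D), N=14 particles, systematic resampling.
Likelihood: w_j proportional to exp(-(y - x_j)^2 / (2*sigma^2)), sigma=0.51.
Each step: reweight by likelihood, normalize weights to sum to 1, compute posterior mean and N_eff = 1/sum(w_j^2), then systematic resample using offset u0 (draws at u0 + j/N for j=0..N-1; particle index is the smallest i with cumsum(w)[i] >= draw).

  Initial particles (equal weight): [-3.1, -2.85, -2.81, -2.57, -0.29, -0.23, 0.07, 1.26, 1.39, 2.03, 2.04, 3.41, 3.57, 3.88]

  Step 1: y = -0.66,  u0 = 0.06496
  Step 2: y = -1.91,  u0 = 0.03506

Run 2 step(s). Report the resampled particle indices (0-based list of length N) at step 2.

step 1: w=[0.0000, 0.0001, 0.0001, 0.0005, 0.4198, 0.3828, 0.1961, 0.0005, 0.0002, 0.0000, 0.0000, 0.0000, 0.0000, 0.0000]  mean=-0.1969  Neff=2.7681  idx=[4, 4, 4, 4, 4, 5, 5, 5, 5, 5, 5, 6, 6, 6]
step 2: w=[0.1070, 0.1070, 0.1070, 0.1070, 0.1070, 0.0731, 0.0731, 0.0731, 0.0731, 0.0731, 0.0731, 0.0089, 0.0089, 0.0089]  mean=-0.2541  Neff=11.1726  idx=[0, 0, 1, 2, 2, 3, 4, 5, 5, 6, 7, 8, 9, 10]

resampled_idx = [0, 0, 1, 2, 2, 3, 4, 5, 5, 6, 7, 8, 9, 10]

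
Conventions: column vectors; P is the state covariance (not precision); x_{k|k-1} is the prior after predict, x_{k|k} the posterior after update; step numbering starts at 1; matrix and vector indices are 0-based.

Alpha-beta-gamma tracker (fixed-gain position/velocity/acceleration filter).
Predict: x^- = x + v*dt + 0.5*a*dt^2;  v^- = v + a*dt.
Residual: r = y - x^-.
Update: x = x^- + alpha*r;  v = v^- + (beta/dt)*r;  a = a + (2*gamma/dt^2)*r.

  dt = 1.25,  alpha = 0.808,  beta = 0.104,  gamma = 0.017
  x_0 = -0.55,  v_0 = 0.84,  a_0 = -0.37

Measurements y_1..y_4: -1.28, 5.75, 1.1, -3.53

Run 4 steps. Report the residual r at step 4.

resid = -4.6714

step 1: x_pred=0.2109  r=-1.4909  x^+=-0.9937  v^+=0.2535  a^+=-0.4024
step 2: x_pred=-0.9913  r=6.7413  x^+=4.4557  v^+=0.3113  a^+=-0.2558
step 3: x_pred=4.6450  r=-3.5450  x^+=1.7806  v^+=-0.3034  a^+=-0.3329
step 4: x_pred=1.1414  r=-4.6714  x^+=-2.6331  v^+=-1.1081  a^+=-0.4345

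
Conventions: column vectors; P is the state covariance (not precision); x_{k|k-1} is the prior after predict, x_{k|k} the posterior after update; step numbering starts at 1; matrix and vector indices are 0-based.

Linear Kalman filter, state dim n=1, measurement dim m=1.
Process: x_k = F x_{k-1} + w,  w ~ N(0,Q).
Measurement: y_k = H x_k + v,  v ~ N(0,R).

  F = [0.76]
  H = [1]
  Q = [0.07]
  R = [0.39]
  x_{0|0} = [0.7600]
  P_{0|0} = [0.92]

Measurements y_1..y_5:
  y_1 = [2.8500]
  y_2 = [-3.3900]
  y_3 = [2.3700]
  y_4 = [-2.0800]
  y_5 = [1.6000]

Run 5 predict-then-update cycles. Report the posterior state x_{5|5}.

x_post = [0.2674]

step 1: x^-=[0.5776]  P^-=[0.6014]  S=[0.9914]  K=[0.6066]  nu=[2.2724]  x^+=[1.9561]  P^+=[0.2366]
step 2: x^-=[1.4866]  P^-=[0.2066]  S=[0.5966]  K=[0.3463]  nu=[-4.8766]  x^+=[-0.2024]  P^+=[0.1351]
step 3: x^-=[-0.1538]  P^-=[0.1480]  S=[0.5380]  K=[0.2751]  nu=[2.5238]  x^+=[0.5405]  P^+=[0.1073]
step 4: x^-=[0.4108]  P^-=[0.1320]  S=[0.5220]  K=[0.2528]  nu=[-2.4908]  x^+=[-0.2190]  P^+=[0.0986]
step 5: x^-=[-0.1664]  P^-=[0.1270]  S=[0.5170]  K=[0.2456]  nu=[1.7664]  x^+=[0.2674]  P^+=[0.0958]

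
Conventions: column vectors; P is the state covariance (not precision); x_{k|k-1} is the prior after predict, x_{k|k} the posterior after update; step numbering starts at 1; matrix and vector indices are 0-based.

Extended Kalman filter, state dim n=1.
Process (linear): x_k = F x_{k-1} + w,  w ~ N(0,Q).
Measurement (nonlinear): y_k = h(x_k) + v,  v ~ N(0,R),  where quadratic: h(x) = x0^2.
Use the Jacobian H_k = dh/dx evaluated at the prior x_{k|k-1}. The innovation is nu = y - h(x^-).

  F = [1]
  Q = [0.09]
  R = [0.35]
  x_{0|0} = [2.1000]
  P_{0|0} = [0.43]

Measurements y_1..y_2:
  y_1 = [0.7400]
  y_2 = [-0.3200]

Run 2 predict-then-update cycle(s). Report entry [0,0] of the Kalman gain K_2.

K[0,0] = 0.2638

step 1: x^-=[2.1000]  P^-=[0.5200]  H_jac=[4.2000]  S=[9.5228]  K=[0.2293]  nu=[-3.6700]  x^+=[1.2583]  P^+=[0.0191]
step 2: x^-=[1.2583]  P^-=[0.1091]  H_jac=[2.5166]  S=[1.0410]  K=[0.2638]  nu=[-1.9033]  x^+=[0.7563]  P^+=[0.0367]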